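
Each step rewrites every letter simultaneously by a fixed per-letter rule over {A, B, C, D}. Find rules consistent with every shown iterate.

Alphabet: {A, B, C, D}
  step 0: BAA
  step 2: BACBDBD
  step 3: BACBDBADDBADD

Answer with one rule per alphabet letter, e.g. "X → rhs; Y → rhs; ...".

A->C, B->BA, C->BD, D->DD

  step 2 ⇒ step 3: BACBDBD ⇒ BA·C·BD·BA·DD·BA·DD
    A ↦ C
    B ↦ BA
    C ↦ BD
    D ↦ DD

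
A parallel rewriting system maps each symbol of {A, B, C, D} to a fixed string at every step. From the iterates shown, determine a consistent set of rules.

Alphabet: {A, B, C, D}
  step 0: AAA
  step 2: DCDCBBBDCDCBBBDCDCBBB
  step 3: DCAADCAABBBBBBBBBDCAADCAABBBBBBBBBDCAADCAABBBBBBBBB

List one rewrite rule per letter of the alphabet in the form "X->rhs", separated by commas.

  step 2 ⇒ step 3: DCDCBBBDCDCBBBDCDCBBB ⇒ DC·AA·DC·AA·BBB·BBB·BBB·DC·AA·DC·AA·BBB·BBB·BBB·DC·AA·DC·AA·BBB·BBB·BBB
    B ↦ BBB
    C ↦ AA
    D ↦ DC
    A ↦ DDB  (constrained at step 0)

A->DDB, B->BBB, C->AA, D->DC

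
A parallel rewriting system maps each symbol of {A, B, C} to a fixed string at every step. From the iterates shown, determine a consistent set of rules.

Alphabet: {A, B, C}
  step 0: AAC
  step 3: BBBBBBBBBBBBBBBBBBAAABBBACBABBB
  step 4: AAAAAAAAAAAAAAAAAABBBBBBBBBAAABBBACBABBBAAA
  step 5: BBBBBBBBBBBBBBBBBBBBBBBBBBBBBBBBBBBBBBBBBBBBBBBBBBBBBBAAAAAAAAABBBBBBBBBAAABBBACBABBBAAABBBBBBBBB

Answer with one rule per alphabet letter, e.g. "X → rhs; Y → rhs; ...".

  step 4 ⇒ step 5: AAAAAAAAAAAAAAAAAABBBBBBBBBAAABBBACBABBBAAA ⇒ BBB·BBB·BBB·BBB·BBB·BBB·BBB·BBB·BBB·BBB·BBB·BBB·BBB·BBB·BBB·BBB·BBB·BBB·A·A·A·A·A·A·A·A·A·BBB·BBB·BBB·A·A·A·BBB·ACB·A·BBB·A·A·A·BBB·BBB·BBB
    A ↦ BBB
    B ↦ A
    C ↦ ACB

A->BBB, B->A, C->ACB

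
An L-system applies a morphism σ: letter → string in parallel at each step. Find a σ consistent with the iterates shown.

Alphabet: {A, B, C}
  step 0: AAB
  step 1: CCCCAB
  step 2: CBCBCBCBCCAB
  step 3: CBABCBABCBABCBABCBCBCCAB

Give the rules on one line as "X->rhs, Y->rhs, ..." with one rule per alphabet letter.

  step 2 ⇒ step 3: CBCBCBCBCCAB ⇒ CB·AB·CB·AB·CB·AB·CB·AB·CB·CB·CC·AB
    A ↦ CC
    B ↦ AB
    C ↦ CB

A->CC, B->AB, C->CB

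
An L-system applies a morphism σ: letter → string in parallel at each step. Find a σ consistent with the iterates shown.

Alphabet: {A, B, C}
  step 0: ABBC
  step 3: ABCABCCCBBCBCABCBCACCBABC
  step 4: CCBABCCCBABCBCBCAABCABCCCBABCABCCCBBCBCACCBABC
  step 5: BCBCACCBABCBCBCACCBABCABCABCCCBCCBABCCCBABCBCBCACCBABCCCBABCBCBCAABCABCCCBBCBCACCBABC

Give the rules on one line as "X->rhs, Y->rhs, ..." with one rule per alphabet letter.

A->CCB, B->A, C->BC

  step 4 ⇒ step 5: CCBABCCCBABCBCBCAABCABCCCBABCABCCCBBCBCACCBABC ⇒ BC·BC·A·CCB·A·BC·BC·BC·A·CCB·A·BC·A·BC·A·BC·CCB·CCB·A·BC·CCB·A·BC·BC·BC·A·CCB·A·BC·CCB·A·BC·BC·BC·A·A·BC·A·BC·CCB·BC·BC·A·CCB·A·BC
    A ↦ CCB
    B ↦ A
    C ↦ BC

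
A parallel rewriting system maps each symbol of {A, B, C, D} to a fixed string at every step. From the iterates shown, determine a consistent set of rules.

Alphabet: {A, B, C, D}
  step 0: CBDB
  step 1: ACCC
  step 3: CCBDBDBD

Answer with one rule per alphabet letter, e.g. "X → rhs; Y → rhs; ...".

  step 0 ⇒ step 1: CBDB ⇒ A·C·C·C
    B ↦ C
    C ↦ A
    D ↦ C
    A ↦ BD  (constrained at step 1)

A->BD, B->C, C->A, D->C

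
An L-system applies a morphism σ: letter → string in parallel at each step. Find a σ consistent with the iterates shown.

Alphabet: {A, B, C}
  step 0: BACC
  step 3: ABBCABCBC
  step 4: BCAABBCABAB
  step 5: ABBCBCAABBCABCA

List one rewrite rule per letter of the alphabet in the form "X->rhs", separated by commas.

A->BC, B->A, C->B

  step 4 ⇒ step 5: BCAABBCABAB ⇒ A·B·BC·BC·A·A·B·BC·A·BC·A
    A ↦ BC
    B ↦ A
    C ↦ B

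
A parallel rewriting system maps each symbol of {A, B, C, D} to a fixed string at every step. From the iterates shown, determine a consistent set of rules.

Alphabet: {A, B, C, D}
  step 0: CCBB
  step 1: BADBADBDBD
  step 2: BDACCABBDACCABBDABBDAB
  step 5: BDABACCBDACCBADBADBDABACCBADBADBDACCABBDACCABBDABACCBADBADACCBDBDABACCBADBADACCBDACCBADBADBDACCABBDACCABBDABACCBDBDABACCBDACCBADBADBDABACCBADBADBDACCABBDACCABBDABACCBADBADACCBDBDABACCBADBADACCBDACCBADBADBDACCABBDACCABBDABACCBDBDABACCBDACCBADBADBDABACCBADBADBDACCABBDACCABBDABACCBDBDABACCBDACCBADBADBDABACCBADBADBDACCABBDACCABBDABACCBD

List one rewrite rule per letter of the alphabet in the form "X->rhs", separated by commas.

A->ACC, B->BD, C->BAD, D->AB

  step 1 ⇒ step 2: BADBADBDBD ⇒ BD·ACC·AB·BD·ACC·AB·BD·AB·BD·AB
    A ↦ ACC
    B ↦ BD
    D ↦ AB
  step 0 ⇒ step 1: CCBB ⇒ BAD·BAD·BD·BD
    C ↦ BAD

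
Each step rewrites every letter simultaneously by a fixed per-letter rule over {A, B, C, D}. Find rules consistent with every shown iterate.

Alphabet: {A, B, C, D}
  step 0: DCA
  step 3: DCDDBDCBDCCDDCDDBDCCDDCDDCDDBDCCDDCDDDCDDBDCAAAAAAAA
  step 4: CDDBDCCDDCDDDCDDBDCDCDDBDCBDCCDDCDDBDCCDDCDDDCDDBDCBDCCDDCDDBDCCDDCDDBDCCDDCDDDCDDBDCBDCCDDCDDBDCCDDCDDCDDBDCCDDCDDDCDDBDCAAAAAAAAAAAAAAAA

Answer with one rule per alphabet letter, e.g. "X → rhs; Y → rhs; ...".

A->AA, B->D, C->BDC, D->CDD

  step 3 ⇒ step 4: DCDDBDCBDCCDDCDDBDCCDDCDDCDDBDCCDDCDDDCDDBDCAAAAAAAA ⇒ CDD·BDC·CDD·CDD·D·CDD·BDC·D·CDD·BDC·BDC·CDD·CDD·BDC·CDD·CDD·D·CDD·BDC·BDC·CDD·CDD·BDC·CDD·CDD·BDC·CDD·CDD·D·CDD·BDC·BDC·CDD·CDD·BDC·CDD·CDD·CDD·BDC·CDD·CDD·D·CDD·BDC·AA·AA·AA·AA·AA·AA·AA·AA
    A ↦ AA
    B ↦ D
    C ↦ BDC
    D ↦ CDD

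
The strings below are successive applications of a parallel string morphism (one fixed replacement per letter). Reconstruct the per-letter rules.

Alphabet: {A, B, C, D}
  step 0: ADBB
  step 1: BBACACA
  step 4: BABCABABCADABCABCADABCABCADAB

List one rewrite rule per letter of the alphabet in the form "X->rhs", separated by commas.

  step 0 ⇒ step 1: ADBB ⇒ B·BA·CA·CA
    A ↦ B
    B ↦ CA
    D ↦ BA
    C ↦ DA  (constrained at step 1)

A->B, B->CA, C->DA, D->BA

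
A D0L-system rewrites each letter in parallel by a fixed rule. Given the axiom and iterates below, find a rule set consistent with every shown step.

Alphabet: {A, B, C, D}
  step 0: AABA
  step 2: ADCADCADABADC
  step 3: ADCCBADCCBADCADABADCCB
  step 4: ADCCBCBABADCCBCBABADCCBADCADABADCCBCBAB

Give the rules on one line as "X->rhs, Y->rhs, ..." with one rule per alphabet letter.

  step 3 ⇒ step 4: ADCCBADCCBADCADABADCCB ⇒ AD·C·CB·CB·AB·AD·C·CB·CB·AB·AD·C·CB·AD·C·AD·AB·AD·C·CB·CB·AB
    A ↦ AD
    B ↦ AB
    C ↦ CB
    D ↦ C

A->AD, B->AB, C->CB, D->C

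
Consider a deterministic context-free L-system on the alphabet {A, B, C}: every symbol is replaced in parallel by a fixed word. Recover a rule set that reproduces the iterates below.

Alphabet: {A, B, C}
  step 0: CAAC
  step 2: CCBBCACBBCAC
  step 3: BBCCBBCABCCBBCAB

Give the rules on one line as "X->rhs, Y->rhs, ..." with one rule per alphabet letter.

A->BCA, B->C, C->B

  step 2 ⇒ step 3: CCBBCACBBCAC ⇒ B·B·C·C·B·BCA·B·C·C·B·BCA·B
    A ↦ BCA
    B ↦ C
    C ↦ B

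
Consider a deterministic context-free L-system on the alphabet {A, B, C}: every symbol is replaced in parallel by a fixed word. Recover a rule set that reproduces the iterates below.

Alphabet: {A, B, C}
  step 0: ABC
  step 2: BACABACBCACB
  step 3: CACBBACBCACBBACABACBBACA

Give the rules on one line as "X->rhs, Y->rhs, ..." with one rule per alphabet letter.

  step 2 ⇒ step 3: BACABACBCACB ⇒ CA·CB·BA·CB·CA·CB·BA·CA·BA·CB·BA·CA
    A ↦ CB
    B ↦ CA
    C ↦ BA

A->CB, B->CA, C->BA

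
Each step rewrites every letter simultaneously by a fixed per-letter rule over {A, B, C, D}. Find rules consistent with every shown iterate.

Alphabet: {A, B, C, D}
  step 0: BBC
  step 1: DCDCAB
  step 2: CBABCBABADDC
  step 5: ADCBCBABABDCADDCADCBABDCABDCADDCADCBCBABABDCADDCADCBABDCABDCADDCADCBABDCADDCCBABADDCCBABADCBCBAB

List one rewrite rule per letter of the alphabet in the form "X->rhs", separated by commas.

  step 1 ⇒ step 2: DCDCAB ⇒ CB·AB·CB·AB·AD·DC
    A ↦ AD
    B ↦ DC
    C ↦ AB
    D ↦ CB

A->AD, B->DC, C->AB, D->CB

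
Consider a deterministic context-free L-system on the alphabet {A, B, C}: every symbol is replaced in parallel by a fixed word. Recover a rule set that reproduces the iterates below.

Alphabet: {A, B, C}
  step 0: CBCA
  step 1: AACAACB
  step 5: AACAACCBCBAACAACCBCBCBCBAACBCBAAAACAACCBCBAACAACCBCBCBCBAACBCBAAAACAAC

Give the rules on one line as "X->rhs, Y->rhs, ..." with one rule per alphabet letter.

  step 0 ⇒ step 1: CBCA ⇒ AA·C·AA·CB
    A ↦ CB
    B ↦ C
    C ↦ AA

A->CB, B->C, C->AA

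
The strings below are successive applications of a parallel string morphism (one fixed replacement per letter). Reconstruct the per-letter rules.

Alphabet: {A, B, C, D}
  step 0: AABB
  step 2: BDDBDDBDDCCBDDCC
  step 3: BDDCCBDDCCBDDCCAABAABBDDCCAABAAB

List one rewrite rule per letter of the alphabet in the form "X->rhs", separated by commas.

  step 2 ⇒ step 3: BDDBDDBDDCCBDDCC ⇒ BDD·C·C·BDD·C·C·BDD·C·C·AAB·AAB·BDD·C·C·AAB·AAB
    B ↦ BDD
    C ↦ AAB
    D ↦ C
    A ↦ B  (constrained at step 0)

A->B, B->BDD, C->AAB, D->C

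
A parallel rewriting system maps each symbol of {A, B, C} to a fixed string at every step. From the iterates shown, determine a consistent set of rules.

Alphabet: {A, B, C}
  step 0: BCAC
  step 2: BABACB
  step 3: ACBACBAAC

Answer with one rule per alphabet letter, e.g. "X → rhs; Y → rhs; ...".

  step 2 ⇒ step 3: BABACB ⇒ AC·B·AC·B·A·AC
    A ↦ B
    B ↦ AC
    C ↦ A

A->B, B->AC, C->A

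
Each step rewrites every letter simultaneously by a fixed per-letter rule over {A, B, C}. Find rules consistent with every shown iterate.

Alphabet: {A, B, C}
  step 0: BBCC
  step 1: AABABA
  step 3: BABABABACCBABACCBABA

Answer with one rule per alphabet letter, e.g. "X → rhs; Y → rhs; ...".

  step 0 ⇒ step 1: BBCC ⇒ A·A·BA·BA
    B ↦ A
    C ↦ BA
    A ↦ CC  (constrained at step 1)

A->CC, B->A, C->BA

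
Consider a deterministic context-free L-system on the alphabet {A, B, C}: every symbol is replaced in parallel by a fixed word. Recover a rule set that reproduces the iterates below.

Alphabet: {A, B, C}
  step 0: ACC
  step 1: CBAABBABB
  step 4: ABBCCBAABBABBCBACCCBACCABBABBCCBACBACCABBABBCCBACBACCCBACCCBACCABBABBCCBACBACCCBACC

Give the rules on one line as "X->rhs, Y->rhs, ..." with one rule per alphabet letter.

  step 0 ⇒ step 1: ACC ⇒ CBA·ABB·ABB
    A ↦ CBA
    C ↦ ABB
    B ↦ C  (constrained at step 1)

A->CBA, B->C, C->ABB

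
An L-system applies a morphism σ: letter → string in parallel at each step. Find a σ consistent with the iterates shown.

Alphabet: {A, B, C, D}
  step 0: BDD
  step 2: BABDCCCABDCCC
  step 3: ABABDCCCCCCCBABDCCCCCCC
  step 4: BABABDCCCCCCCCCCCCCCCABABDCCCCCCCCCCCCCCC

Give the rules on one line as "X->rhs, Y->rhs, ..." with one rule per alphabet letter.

A->B, B->A, C->CC, D->BDC

  step 3 ⇒ step 4: ABABDCCCCCCCBABDCCCCCCC ⇒ B·A·B·A·BDC·CC·CC·CC·CC·CC·CC·CC·A·B·A·BDC·CC·CC·CC·CC·CC·CC·CC
    A ↦ B
    B ↦ A
    C ↦ CC
    D ↦ BDC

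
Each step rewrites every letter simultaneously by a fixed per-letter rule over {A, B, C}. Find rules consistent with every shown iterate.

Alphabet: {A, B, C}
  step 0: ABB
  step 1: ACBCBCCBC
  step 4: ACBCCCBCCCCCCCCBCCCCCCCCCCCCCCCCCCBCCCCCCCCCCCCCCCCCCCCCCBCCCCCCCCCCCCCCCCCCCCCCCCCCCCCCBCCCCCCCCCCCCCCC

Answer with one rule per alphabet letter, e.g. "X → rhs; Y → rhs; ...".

  step 0 ⇒ step 1: ABB ⇒ ACB·CBC·CBC
    A ↦ ACB
    B ↦ CBC
    C ↦ CC  (constrained at step 1)

A->ACB, B->CBC, C->CC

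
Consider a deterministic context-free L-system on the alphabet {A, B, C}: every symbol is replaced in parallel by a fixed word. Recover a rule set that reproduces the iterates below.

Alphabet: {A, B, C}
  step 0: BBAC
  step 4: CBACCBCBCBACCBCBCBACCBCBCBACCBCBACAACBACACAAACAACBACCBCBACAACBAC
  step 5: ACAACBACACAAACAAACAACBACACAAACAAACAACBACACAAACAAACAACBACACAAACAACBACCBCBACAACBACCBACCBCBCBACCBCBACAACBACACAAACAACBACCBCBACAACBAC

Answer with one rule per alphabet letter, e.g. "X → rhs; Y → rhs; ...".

A->CB, B->AA, C->AC

  step 4 ⇒ step 5: CBACCBCBCBACCBCBCBACCBCBCBACCBCBACAACBACACAAACAACBACCBCBACAACBAC ⇒ AC·AA·CB·AC·AC·AA·AC·AA·AC·AA·CB·AC·AC·AA·AC·AA·AC·AA·CB·AC·AC·AA·AC·AA·AC·AA·CB·AC·AC·AA·AC·AA·CB·AC·CB·CB·AC·AA·CB·AC·CB·AC·CB·CB·CB·AC·CB·CB·AC·AA·CB·AC·AC·AA·AC·AA·CB·AC·CB·CB·AC·AA·CB·AC
    A ↦ CB
    B ↦ AA
    C ↦ AC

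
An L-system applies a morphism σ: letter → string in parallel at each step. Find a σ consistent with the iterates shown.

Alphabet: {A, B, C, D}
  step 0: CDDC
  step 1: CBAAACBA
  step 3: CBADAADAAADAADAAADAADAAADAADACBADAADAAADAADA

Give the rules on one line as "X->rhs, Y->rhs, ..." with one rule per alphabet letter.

A->AAD, B->D, C->CBA, D->A

  step 0 ⇒ step 1: CDDC ⇒ CBA·A·A·CBA
    C ↦ CBA
    D ↦ A
    A ↦ AAD  (constrained at step 1)
    B ↦ D  (constrained at step 1)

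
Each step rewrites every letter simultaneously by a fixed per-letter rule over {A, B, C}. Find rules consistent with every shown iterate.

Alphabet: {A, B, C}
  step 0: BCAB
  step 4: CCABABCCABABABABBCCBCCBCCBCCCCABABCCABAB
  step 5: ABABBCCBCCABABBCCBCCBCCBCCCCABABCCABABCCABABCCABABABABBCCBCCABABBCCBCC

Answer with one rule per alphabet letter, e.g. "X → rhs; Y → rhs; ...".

  step 4 ⇒ step 5: CCABABCCABABABABBCCBCCBCCBCCCCABABCCABAB ⇒ AB·AB·B·CC·B·CC·AB·AB·B·CC·B·CC·B·CC·B·CC·CC·AB·AB·CC·AB·AB·CC·AB·AB·CC·AB·AB·AB·AB·B·CC·B·CC·AB·AB·B·CC·B·CC
    A ↦ B
    B ↦ CC
    C ↦ AB

A->B, B->CC, C->AB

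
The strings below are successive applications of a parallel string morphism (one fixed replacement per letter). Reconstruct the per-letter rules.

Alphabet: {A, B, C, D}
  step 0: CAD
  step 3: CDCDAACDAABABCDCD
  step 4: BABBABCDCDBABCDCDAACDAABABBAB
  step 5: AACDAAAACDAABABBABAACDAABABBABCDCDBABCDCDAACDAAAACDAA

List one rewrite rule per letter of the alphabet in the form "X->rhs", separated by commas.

  step 4 ⇒ step 5: BABBABCDCDBABCDCDAACDAABABBAB ⇒ AA·CD·AA·AA·CD·AA·B·AB·B·AB·AA·CD·AA·B·AB·B·AB·CD·CD·B·AB·CD·CD·AA·CD·AA·AA·CD·AA
    A ↦ CD
    B ↦ AA
    C ↦ B
    D ↦ AB

A->CD, B->AA, C->B, D->AB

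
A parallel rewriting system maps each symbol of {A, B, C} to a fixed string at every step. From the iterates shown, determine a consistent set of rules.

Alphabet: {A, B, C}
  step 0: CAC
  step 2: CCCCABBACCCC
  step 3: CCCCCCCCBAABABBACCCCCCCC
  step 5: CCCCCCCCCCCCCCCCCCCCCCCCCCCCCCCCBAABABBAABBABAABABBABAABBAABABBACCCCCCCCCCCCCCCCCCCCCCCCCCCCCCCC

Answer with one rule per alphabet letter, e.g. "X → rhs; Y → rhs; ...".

A->BA, B->AB, C->CC

  step 2 ⇒ step 3: CCCCABBACCCC ⇒ CC·CC·CC·CC·BA·AB·AB·BA·CC·CC·CC·CC
    A ↦ BA
    B ↦ AB
    C ↦ CC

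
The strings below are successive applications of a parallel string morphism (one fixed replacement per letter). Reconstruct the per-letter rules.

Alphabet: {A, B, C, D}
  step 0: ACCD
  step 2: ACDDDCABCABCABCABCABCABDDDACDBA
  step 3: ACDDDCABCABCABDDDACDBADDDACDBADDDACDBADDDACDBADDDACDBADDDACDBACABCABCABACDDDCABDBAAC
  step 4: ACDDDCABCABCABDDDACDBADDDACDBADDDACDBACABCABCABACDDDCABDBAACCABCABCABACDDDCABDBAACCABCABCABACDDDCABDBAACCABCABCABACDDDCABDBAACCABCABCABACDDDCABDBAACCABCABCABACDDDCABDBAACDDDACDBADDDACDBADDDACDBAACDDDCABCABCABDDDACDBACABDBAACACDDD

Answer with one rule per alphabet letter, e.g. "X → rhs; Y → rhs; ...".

  step 3 ⇒ step 4: ACDDDCABCABCABDDDACDBADDDACDBADDDACDBADDDACDBADDDACDBADDDACDBACABCABCABACDDDCABDBAAC ⇒ AC·DDD·CAB·CAB·CAB·DDD·AC·DBA·DDD·AC·DBA·DDD·AC·DBA·CAB·CAB·CAB·AC·DDD·CAB·DBA·AC·CAB·CAB·CAB·AC·DDD·CAB·DBA·AC·CAB·CAB·CAB·AC·DDD·CAB·DBA·AC·CAB·CAB·CAB·AC·DDD·CAB·DBA·AC·CAB·CAB·CAB·AC·DDD·CAB·DBA·AC·CAB·CAB·CAB·AC·DDD·CAB·DBA·AC·DDD·AC·DBA·DDD·AC·DBA·DDD·AC·DBA·AC·DDD·CAB·CAB·CAB·DDD·AC·DBA·CAB·DBA·AC·AC·DDD
    A ↦ AC
    B ↦ DBA
    C ↦ DDD
    D ↦ CAB

A->AC, B->DBA, C->DDD, D->CAB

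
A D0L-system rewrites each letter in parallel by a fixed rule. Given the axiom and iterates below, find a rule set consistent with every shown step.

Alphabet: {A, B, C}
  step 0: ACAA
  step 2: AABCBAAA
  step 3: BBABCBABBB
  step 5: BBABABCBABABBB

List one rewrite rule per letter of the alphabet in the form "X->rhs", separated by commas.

A->B, B->A, C->BCB

  step 2 ⇒ step 3: AABCBAAA ⇒ B·B·A·BCB·A·B·B·B
    A ↦ B
    B ↦ A
    C ↦ BCB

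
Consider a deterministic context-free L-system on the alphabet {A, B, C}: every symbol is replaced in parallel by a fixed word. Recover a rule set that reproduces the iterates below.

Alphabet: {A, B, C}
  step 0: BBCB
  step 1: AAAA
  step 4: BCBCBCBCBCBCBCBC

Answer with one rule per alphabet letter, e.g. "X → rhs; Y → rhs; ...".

  step 0 ⇒ step 1: BBCB ⇒ A·A·A·A
    B ↦ A
    C ↦ A
    A ↦ BC  (constrained at step 1)

A->BC, B->A, C->A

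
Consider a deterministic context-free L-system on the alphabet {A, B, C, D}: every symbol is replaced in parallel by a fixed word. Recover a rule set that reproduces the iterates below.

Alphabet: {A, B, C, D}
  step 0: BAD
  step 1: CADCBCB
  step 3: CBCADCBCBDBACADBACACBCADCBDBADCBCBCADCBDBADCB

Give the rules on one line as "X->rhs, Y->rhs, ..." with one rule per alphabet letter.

  step 0 ⇒ step 1: BAD ⇒ CA·DCB·CB
    A ↦ DCB
    B ↦ CA
    D ↦ CB
    C ↦ DBA  (constrained at step 1)

A->DCB, B->CA, C->DBA, D->CB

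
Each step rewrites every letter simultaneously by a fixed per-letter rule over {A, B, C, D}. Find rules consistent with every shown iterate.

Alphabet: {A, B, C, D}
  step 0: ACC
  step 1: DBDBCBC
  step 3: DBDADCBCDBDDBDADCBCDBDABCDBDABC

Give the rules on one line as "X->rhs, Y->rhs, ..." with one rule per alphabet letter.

  step 0 ⇒ step 1: ACC ⇒ DBD·BC·BC
    A ↦ DBD
    C ↦ BC
    B ↦ A  (constrained at step 1)
    D ↦ ADC  (constrained at step 1)

A->DBD, B->A, C->BC, D->ADC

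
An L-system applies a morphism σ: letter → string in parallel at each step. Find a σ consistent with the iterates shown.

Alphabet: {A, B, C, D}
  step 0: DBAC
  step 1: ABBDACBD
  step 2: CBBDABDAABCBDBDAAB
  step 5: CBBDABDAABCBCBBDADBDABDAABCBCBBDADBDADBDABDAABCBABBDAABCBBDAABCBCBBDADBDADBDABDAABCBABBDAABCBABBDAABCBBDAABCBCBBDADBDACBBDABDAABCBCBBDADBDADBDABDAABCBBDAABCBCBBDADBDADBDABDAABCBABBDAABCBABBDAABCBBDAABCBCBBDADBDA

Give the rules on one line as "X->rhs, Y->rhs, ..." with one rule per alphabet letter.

A->CB, B->BDA, C->D, D->AB

  step 1 ⇒ step 2: ABBDACBD ⇒ CB·BDA·BDA·AB·CB·D·BDA·AB
    A ↦ CB
    B ↦ BDA
    C ↦ D
    D ↦ AB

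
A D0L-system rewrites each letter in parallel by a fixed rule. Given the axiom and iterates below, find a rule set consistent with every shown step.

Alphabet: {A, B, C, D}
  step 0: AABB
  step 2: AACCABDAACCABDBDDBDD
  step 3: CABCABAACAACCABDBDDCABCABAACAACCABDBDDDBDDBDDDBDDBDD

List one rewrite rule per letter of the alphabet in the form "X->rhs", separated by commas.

A->CAB, B->D, C->AAC, D->BDD

  step 2 ⇒ step 3: AACCABDAACCABDBDDBDD ⇒ CAB·CAB·AAC·AAC·CAB·D·BDD·CAB·CAB·AAC·AAC·CAB·D·BDD·D·BDD·BDD·D·BDD·BDD
    A ↦ CAB
    B ↦ D
    C ↦ AAC
    D ↦ BDD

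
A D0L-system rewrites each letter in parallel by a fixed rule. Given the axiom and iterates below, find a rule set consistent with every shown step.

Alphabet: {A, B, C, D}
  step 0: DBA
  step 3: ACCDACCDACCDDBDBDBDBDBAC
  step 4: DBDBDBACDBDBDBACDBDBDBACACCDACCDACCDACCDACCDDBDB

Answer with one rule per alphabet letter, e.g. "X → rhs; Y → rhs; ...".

  step 3 ⇒ step 4: ACCDACCDACCDDBDBDBDBDBAC ⇒ DB·DB·DB·AC·DB·DB·DB·AC·DB·DB·DB·AC·AC·CD·AC·CD·AC·CD·AC·CD·AC·CD·DB·DB
    A ↦ DB
    B ↦ CD
    C ↦ DB
    D ↦ AC

A->DB, B->CD, C->DB, D->AC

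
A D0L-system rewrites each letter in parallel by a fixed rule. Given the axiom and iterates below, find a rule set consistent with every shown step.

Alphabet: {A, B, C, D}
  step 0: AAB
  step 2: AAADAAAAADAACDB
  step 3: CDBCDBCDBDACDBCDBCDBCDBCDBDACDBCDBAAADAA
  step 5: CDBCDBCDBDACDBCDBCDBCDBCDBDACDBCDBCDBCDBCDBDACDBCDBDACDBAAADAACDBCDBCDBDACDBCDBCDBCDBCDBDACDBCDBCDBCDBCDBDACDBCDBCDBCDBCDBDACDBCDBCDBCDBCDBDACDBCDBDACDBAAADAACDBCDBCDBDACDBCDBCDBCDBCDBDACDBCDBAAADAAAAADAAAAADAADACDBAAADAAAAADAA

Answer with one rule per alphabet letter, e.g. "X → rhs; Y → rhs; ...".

  step 2 ⇒ step 3: AAADAAAAADAACDB ⇒ CDB·CDB·CDB·DA·CDB·CDB·CDB·CDB·CDB·DA·CDB·CDB·AAA·DA·A
    A ↦ CDB
    B ↦ A
    C ↦ AAA
    D ↦ DA

A->CDB, B->A, C->AAA, D->DA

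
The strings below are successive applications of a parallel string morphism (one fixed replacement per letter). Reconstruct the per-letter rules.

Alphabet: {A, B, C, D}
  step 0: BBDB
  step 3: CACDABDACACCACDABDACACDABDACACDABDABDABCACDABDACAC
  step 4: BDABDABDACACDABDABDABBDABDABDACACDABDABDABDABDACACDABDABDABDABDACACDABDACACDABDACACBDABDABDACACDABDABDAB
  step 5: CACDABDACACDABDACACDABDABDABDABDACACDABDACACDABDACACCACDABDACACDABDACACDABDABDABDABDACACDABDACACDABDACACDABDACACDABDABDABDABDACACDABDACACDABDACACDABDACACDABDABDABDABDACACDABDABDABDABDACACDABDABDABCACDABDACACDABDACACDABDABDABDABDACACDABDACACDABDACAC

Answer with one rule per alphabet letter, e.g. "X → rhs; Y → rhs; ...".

A->DA, B->CAC, C->B, D->DAB

  step 4 ⇒ step 5: BDABDABDACACDABDABDABBDABDABDACACDABDABDABDABDACACDABDABDABDABDACACDABDACACDABDACACBDABDABDACACDABDABDAB ⇒ CAC·DAB·DA·CAC·DAB·DA·CAC·DAB·DA·B·DA·B·DAB·DA·CAC·DAB·DA·CAC·DAB·DA·CAC·CAC·DAB·DA·CAC·DAB·DA·CAC·DAB·DA·B·DA·B·DAB·DA·CAC·DAB·DA·CAC·DAB·DA·CAC·DAB·DA·CAC·DAB·DA·B·DA·B·DAB·DA·CAC·DAB·DA·CAC·DAB·DA·CAC·DAB·DA·CAC·DAB·DA·B·DA·B·DAB·DA·CAC·DAB·DA·B·DA·B·DAB·DA·CAC·DAB·DA·B·DA·B·CAC·DAB·DA·CAC·DAB·DA·CAC·DAB·DA·B·DA·B·DAB·DA·CAC·DAB·DA·CAC·DAB·DA·CAC
    A ↦ DA
    B ↦ CAC
    C ↦ B
    D ↦ DAB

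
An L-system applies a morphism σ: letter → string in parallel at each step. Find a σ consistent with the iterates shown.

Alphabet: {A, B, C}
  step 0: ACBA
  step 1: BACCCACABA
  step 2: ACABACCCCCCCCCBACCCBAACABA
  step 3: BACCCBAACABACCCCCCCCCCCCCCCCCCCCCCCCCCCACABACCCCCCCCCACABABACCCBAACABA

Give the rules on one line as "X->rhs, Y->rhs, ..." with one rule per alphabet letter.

  step 2 ⇒ step 3: ACABACCCCCCCCCBACCCBAACABA ⇒ BA·CCC·BA·ACA·BA·CCC·CCC·CCC·CCC·CCC·CCC·CCC·CCC·CCC·ACA·BA·CCC·CCC·CCC·ACA·BA·BA·CCC·BA·ACA·BA
    A ↦ BA
    B ↦ ACA
    C ↦ CCC

A->BA, B->ACA, C->CCC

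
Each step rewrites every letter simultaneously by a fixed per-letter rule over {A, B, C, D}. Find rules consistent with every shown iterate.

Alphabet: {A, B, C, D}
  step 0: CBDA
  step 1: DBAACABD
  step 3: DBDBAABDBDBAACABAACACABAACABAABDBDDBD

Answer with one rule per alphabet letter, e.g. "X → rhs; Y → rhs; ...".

  step 0 ⇒ step 1: CBDA ⇒ D·BAA·CA·BD
    A ↦ BD
    B ↦ BAA
    C ↦ D
    D ↦ CA

A->BD, B->BAA, C->D, D->CA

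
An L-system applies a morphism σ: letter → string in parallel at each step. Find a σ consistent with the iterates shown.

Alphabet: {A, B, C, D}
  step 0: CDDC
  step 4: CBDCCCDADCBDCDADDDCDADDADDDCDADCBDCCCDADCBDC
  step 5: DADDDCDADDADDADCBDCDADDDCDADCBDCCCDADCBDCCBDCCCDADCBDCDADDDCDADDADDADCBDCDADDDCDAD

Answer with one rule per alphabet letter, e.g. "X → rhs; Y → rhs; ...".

  step 4 ⇒ step 5: CBDCCCDADCBDCDADDDCDADDADDDCDADCBDCCCDADCBDC ⇒ DAD·DD·C·DAD·DAD·DAD·C·BD·C·DAD·DD·C·DAD·C·BD·C·C·C·DAD·C·BD·C·C·BD·C·C·C·DAD·C·BD·C·DAD·DD·C·DAD·DAD·DAD·C·BD·C·DAD·DD·C·DAD
    A ↦ BD
    B ↦ DD
    C ↦ DAD
    D ↦ C

A->BD, B->DD, C->DAD, D->C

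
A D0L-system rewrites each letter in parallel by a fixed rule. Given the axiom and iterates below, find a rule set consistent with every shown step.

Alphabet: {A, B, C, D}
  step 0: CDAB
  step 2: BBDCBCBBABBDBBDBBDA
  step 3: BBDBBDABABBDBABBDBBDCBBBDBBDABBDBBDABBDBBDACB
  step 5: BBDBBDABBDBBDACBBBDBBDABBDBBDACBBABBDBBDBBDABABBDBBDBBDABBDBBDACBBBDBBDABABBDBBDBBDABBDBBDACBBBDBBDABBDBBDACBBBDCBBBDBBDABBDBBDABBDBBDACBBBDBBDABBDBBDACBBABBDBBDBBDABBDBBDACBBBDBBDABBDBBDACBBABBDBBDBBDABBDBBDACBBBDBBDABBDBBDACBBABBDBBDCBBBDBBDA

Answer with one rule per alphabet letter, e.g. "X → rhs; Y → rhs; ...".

  step 2 ⇒ step 3: BBDCBCBBABBDBBDBBDA ⇒ BBD·BBD·A·BA·BBD·BA·BBD·BBD·CB·BBD·BBD·A·BBD·BBD·A·BBD·BBD·A·CB
    A ↦ CB
    B ↦ BBD
    C ↦ BA
    D ↦ A

A->CB, B->BBD, C->BA, D->A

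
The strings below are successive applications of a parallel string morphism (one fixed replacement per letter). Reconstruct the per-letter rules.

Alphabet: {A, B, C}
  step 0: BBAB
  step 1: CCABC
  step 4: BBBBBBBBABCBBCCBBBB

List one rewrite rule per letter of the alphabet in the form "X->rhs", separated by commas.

A->AB, B->C, C->BB

  step 0 ⇒ step 1: BBAB ⇒ C·C·AB·C
    A ↦ AB
    B ↦ C
    C ↦ BB  (constrained at step 1)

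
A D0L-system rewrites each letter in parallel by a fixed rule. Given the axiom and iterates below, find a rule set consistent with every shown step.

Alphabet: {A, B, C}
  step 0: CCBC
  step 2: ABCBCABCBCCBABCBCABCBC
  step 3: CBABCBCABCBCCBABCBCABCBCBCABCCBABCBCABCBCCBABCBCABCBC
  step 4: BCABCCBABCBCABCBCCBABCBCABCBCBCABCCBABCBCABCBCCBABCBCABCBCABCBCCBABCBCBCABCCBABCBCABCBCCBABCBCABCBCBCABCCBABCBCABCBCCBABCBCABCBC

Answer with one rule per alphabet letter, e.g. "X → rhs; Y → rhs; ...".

A->CB, B->ABC, C->BC

  step 3 ⇒ step 4: CBABCBCABCBCCBABCBCABCBCBCABCCBABCBCABCBCCBABCBCABCBC ⇒ BC·ABC·CB·ABC·BC·ABC·BC·CB·ABC·BC·ABC·BC·BC·ABC·CB·ABC·BC·ABC·BC·CB·ABC·BC·ABC·BC·ABC·BC·CB·ABC·BC·BC·ABC·CB·ABC·BC·ABC·BC·CB·ABC·BC·ABC·BC·BC·ABC·CB·ABC·BC·ABC·BC·CB·ABC·BC·ABC·BC
    A ↦ CB
    B ↦ ABC
    C ↦ BC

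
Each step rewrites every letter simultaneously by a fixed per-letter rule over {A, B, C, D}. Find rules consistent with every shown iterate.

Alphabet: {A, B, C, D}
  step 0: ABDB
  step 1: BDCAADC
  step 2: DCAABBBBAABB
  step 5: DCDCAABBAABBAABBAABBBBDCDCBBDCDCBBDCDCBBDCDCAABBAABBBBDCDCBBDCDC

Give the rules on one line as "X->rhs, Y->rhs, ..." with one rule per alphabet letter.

  step 1 ⇒ step 2: BDCAADC ⇒ DC·AA·BB·B·B·AA·BB
    A ↦ B
    B ↦ DC
    C ↦ BB
    D ↦ AA

A->B, B->DC, C->BB, D->AA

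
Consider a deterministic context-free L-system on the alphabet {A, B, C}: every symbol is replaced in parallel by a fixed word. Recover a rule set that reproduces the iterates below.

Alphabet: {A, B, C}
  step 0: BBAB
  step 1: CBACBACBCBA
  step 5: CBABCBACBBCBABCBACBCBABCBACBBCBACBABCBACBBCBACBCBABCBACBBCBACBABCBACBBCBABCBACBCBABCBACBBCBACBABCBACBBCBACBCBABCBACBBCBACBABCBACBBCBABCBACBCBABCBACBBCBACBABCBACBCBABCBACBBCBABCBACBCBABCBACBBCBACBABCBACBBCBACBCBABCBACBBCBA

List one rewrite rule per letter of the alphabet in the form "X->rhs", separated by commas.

A->CB, B->CBA, C->B

  step 0 ⇒ step 1: BBAB ⇒ CBA·CBA·CB·CBA
    A ↦ CB
    B ↦ CBA
    C ↦ B  (constrained at step 1)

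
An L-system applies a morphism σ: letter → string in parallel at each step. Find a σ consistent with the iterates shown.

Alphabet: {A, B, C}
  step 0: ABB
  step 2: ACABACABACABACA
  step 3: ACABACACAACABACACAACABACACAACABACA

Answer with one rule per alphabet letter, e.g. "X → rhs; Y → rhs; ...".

  step 2 ⇒ step 3: ACABACABACABACA ⇒ ACA·B·ACA·CA·ACA·B·ACA·CA·ACA·B·ACA·CA·ACA·B·ACA
    A ↦ ACA
    B ↦ CA
    C ↦ B

A->ACA, B->CA, C->B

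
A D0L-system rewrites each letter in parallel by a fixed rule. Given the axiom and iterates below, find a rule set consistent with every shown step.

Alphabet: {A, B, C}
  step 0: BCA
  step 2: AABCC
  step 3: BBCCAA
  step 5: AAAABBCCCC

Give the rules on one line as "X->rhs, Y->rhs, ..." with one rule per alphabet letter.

A->B, B->CC, C->A

  step 2 ⇒ step 3: AABCC ⇒ B·B·CC·A·A
    A ↦ B
    B ↦ CC
    C ↦ A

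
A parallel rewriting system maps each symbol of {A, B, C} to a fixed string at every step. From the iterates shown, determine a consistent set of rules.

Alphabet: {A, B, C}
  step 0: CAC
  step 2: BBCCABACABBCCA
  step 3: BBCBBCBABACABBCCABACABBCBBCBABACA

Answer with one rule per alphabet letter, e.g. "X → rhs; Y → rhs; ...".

A->CA, B->BBC, C->BA

  step 2 ⇒ step 3: BBCCABACABBCCA ⇒ BBC·BBC·BA·BA·CA·BBC·CA·BA·CA·BBC·BBC·BA·BA·CA
    A ↦ CA
    B ↦ BBC
    C ↦ BA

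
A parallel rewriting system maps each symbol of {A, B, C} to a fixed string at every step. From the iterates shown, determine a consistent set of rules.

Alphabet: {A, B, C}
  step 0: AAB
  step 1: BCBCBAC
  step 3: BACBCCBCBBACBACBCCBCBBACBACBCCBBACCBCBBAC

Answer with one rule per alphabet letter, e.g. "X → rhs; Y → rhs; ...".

  step 0 ⇒ step 1: AAB ⇒ BC·BC·BAC
    A ↦ BC
    B ↦ BAC
    C ↦ CB  (constrained at step 1)

A->BC, B->BAC, C->CB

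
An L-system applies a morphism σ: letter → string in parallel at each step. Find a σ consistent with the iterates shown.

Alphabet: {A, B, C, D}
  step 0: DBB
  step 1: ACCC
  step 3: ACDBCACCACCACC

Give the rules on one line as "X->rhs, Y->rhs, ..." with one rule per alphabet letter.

  step 0 ⇒ step 1: DBB ⇒ AC·C·C
    B ↦ C
    D ↦ AC
    A ↦ DCB  (constrained at step 1)
    C ↦ DB  (constrained at step 1)

A->DCB, B->C, C->DB, D->AC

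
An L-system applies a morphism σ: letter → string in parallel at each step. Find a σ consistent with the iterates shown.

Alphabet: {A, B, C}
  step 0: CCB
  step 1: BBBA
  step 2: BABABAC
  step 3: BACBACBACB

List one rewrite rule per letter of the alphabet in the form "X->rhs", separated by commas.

A->C, B->BA, C->B

  step 2 ⇒ step 3: BABABAC ⇒ BA·C·BA·C·BA·C·B
    A ↦ C
    B ↦ BA
    C ↦ B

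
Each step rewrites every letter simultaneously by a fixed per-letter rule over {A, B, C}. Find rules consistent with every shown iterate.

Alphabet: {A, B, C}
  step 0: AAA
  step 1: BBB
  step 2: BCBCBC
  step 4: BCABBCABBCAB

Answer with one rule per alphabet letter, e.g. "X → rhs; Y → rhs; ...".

  step 1 ⇒ step 2: BBB ⇒ BC·BC·BC
    B ↦ BC
  step 0 ⇒ step 1: AAA ⇒ B·B·B
    A ↦ B
    C ↦ A  (constrained at step 2)

A->B, B->BC, C->A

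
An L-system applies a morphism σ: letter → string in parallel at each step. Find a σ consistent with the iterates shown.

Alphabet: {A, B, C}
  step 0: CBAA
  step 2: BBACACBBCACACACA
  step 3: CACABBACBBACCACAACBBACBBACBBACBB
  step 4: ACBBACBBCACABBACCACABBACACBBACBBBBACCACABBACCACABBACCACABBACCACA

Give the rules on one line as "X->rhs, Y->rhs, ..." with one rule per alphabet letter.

  step 3 ⇒ step 4: CACABBACBBACCACAACBBACBBACBBACBB ⇒ AC·BB·AC·BB·CA·CA·BB·AC·CA·CA·BB·AC·AC·BB·AC·BB·BB·AC·CA·CA·BB·AC·CA·CA·BB·AC·CA·CA·BB·AC·CA·CA
    A ↦ BB
    B ↦ CA
    C ↦ AC

A->BB, B->CA, C->AC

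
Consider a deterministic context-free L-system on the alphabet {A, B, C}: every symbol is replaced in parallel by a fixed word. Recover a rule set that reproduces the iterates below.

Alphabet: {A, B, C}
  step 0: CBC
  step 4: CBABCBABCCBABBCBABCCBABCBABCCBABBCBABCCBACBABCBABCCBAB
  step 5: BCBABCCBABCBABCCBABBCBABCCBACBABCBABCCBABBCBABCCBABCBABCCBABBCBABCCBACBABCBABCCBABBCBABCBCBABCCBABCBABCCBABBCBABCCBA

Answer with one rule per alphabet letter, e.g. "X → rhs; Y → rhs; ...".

A->BC, B->CBA, C->B

  step 4 ⇒ step 5: CBABCBABCCBABBCBABCCBABCBABCCBABBCBABCCBACBABCBABCCBAB ⇒ B·CBA·BC·CBA·B·CBA·BC·CBA·B·B·CBA·BC·CBA·CBA·B·CBA·BC·CBA·B·B·CBA·BC·CBA·B·CBA·BC·CBA·B·B·CBA·BC·CBA·CBA·B·CBA·BC·CBA·B·B·CBA·BC·B·CBA·BC·CBA·B·CBA·BC·CBA·B·B·CBA·BC·CBA
    A ↦ BC
    B ↦ CBA
    C ↦ B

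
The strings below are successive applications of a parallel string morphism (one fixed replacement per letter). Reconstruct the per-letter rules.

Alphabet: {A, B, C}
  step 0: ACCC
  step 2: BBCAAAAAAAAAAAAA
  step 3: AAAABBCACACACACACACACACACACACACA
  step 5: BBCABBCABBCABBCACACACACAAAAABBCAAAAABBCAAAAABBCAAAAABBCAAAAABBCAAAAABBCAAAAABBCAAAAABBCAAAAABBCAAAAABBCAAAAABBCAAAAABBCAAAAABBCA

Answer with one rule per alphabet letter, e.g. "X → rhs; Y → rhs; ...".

  step 2 ⇒ step 3: BBCAAAAAAAAAAAAA ⇒ AA·AA·BB·CA·CA·CA·CA·CA·CA·CA·CA·CA·CA·CA·CA·CA
    A ↦ CA
    B ↦ AA
    C ↦ BB

A->CA, B->AA, C->BB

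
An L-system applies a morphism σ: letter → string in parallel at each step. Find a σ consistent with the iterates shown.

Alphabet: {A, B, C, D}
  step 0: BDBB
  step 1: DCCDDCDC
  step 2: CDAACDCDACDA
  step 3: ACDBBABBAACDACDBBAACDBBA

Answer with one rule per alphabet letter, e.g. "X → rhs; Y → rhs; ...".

A->BBA, B->DC, C->A, D->CD

  step 2 ⇒ step 3: CDAACDCDACDA ⇒ A·CD·BBA·BBA·A·CD·A·CD·BBA·A·CD·BBA
    A ↦ BBA
    C ↦ A
    D ↦ CD
  step 0 ⇒ step 1: BDBB ⇒ DC·CD·DC·DC
    B ↦ DC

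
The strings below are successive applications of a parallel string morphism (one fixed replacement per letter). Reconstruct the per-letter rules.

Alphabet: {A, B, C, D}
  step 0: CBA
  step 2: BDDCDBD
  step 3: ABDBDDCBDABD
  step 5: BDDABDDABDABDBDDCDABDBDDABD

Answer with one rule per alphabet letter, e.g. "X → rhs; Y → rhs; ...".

  step 2 ⇒ step 3: BDDCDBD ⇒ A·BD·BD·DC·BD·A·BD
    B ↦ A
    C ↦ DC
    D ↦ BD
    A ↦ D  (constrained at step 0)

A->D, B->A, C->DC, D->BD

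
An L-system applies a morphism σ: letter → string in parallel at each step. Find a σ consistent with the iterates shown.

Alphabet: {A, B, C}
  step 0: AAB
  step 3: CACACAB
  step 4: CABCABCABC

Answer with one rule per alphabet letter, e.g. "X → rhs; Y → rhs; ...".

A->B, B->C, C->CA

  step 3 ⇒ step 4: CACACAB ⇒ CA·B·CA·B·CA·B·C
    A ↦ B
    B ↦ C
    C ↦ CA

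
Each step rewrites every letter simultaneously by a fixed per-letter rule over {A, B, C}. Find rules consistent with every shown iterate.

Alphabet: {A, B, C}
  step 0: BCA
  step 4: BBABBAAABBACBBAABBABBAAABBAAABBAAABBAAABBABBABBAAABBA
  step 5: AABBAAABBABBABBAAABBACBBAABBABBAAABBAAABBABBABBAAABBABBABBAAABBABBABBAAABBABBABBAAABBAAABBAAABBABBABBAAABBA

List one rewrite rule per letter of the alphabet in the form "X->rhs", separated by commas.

A->BBA, B->A, C->CBB

  step 4 ⇒ step 5: BBABBAAABBACBBAABBABBAAABBAAABBAAABBAAABBABBABBAAABBA ⇒ A·A·BBA·A·A·BBA·BBA·BBA·A·A·BBA·CBB·A·A·BBA·BBA·A·A·BBA·A·A·BBA·BBA·BBA·A·A·BBA·BBA·BBA·A·A·BBA·BBA·BBA·A·A·BBA·BBA·BBA·A·A·BBA·A·A·BBA·A·A·BBA·BBA·BBA·A·A·BBA
    A ↦ BBA
    B ↦ A
    C ↦ CBB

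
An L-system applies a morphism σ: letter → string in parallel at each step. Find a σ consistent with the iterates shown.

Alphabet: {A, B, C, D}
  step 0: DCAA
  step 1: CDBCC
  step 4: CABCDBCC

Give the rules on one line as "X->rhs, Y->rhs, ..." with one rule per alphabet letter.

A->C, B->A, C->B, D->CD

  step 0 ⇒ step 1: DCAA ⇒ CD·B·C·C
    A ↦ C
    C ↦ B
    D ↦ CD
    B ↦ A  (constrained at step 1)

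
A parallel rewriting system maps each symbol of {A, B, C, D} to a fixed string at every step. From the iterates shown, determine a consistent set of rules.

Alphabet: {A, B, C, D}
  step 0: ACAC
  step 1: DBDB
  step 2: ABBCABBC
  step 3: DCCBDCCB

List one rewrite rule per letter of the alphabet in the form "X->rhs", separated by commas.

A->D, B->C, C->B, D->ABB

  step 2 ⇒ step 3: ABBCABBC ⇒ D·C·C·B·D·C·C·B
    A ↦ D
    B ↦ C
    C ↦ B
  step 1 ⇒ step 2: DBDB ⇒ ABB·C·ABB·C
    D ↦ ABB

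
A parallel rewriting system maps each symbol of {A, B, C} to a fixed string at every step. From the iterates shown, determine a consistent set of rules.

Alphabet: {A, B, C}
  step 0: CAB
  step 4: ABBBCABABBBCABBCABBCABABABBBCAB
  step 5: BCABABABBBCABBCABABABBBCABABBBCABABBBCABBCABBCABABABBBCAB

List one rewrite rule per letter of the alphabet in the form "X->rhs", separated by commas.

A->BC, B->AB, C->B

  step 4 ⇒ step 5: ABBBCABABBBCABBCABBCABABABBBCAB ⇒ BC·AB·AB·AB·B·BC·AB·BC·AB·AB·AB·B·BC·AB·AB·B·BC·AB·AB·B·BC·AB·BC·AB·BC·AB·AB·AB·B·BC·AB
    A ↦ BC
    B ↦ AB
    C ↦ B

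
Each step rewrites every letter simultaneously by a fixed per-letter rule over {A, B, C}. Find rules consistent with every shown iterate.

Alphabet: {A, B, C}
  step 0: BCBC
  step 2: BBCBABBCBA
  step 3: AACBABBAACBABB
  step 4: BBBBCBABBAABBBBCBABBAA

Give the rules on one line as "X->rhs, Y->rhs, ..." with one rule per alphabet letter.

A->BB, B->A, C->CB

  step 3 ⇒ step 4: AACBABBAACBABB ⇒ BB·BB·CB·A·BB·A·A·BB·BB·CB·A·BB·A·A
    A ↦ BB
    B ↦ A
    C ↦ CB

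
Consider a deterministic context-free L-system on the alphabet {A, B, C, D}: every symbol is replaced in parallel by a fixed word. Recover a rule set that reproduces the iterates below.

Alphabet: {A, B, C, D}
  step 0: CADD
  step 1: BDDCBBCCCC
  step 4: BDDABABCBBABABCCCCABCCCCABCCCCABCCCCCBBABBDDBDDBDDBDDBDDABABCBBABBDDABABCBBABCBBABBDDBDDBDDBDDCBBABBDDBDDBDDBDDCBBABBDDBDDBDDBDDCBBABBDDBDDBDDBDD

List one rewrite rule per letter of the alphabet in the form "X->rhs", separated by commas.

A->CBB, B->AB, C->BDD, D->CC

  step 0 ⇒ step 1: CADD ⇒ BDD·CBB·CC·CC
    A ↦ CBB
    C ↦ BDD
    D ↦ CC
    B ↦ AB  (constrained at step 1)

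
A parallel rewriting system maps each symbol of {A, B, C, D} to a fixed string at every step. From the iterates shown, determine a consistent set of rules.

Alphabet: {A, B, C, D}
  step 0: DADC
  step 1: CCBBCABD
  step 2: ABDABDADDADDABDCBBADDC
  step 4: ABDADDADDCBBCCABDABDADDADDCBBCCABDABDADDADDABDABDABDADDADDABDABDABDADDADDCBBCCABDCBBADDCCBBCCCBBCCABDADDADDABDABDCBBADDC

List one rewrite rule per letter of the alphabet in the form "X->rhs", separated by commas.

  step 1 ⇒ step 2: CCBBCABD ⇒ ABD·ABD·ADD·ADD·ABD·CBB·ADD·C
    A ↦ CBB
    B ↦ ADD
    C ↦ ABD
    D ↦ C

A->CBB, B->ADD, C->ABD, D->C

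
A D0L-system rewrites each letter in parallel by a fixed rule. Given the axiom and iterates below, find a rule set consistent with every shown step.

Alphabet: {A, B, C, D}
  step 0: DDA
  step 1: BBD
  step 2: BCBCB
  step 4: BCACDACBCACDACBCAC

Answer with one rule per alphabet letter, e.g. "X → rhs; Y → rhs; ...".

  step 1 ⇒ step 2: BBD ⇒ BC·BC·B
    B ↦ BC
    D ↦ B
  step 0 ⇒ step 1: DDA ⇒ B·B·D
    A ↦ D
    C ↦ AC  (constrained at step 2)

A->D, B->BC, C->AC, D->B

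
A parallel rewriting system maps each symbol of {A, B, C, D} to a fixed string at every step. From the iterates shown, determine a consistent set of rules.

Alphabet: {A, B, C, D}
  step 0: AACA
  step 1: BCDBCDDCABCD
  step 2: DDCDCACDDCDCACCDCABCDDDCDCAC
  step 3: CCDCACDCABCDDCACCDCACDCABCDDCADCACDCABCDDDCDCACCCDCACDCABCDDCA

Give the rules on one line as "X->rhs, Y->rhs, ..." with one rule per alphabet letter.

  step 2 ⇒ step 3: DDCDCACDDCDCACCDCABCDDDCDCAC ⇒ C·C·DCA·C·DCA·BCD·DCA·C·C·DCA·C·DCA·BCD·DCA·DCA·C·DCA·BCD·DDC·DCA·C·C·C·DCA·C·DCA·BCD·DCA
    A ↦ BCD
    B ↦ DDC
    C ↦ DCA
    D ↦ C

A->BCD, B->DDC, C->DCA, D->C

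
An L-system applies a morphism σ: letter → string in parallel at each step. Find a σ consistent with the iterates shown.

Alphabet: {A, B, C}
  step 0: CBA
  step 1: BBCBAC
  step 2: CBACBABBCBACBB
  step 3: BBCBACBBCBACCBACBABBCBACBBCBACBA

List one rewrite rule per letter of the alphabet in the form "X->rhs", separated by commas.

A->C, B->CBA, C->BB

  step 2 ⇒ step 3: CBACBABBCBACBB ⇒ BB·CBA·C·BB·CBA·C·CBA·CBA·BB·CBA·C·BB·CBA·CBA
    A ↦ C
    B ↦ CBA
    C ↦ BB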